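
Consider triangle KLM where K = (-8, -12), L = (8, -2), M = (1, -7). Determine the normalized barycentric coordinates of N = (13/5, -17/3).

(2/15, 2/5, 7/15)

Signed area of the reference triangle: [KLM] = ½·((-8)·(-2−(-7)) + 8·(-7−(-12)) + 1·(-12−(-2))) = ½·(-40 + 40 − 10) = -5.
[NLM] = ½·((13/5)·(-2−(-7)) + 8·(-7−(-17/3)) + 1·(-17/3−(-2))) = ½·(13 − 32/3 − 11/3) = -2/3, so the K-coordinate is (-2/3)/(-5) = 2/15.
[KNM] = ½·((-8)·(-17/3−(-7)) + (13/5)·(-7−(-12)) + 1·(-12−(-17/3))) = ½·(-32/3 + 13 − 19/3) = -2, so the L-coordinate is 2/5.
[KLN] = ½·((-8)·(-2−(-17/3)) + 8·(-17/3−(-12)) + (13/5)·(-12−(-2))) = ½·(-88/3 + 152/3 − 26) = -7/3, so the M-coordinate is 7/15.
Check: 2/15 + 2/5 + 7/15 = 1.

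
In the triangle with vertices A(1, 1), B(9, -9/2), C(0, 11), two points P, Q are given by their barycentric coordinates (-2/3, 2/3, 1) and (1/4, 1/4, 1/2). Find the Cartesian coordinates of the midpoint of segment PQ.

Barycentric coordinates of the midpoint are the average: (-5/24, 11/24, 3/4).
Converting: (-5/24)·A + (11/24)·B + (3/4)·C = (47/12, 287/48).

(47/12, 287/48)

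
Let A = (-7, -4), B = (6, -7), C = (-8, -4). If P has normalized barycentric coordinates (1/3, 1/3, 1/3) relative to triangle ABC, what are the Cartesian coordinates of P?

P = (1/3)·A + (1/3)·B + (1/3)·C.
x-coordinate: (1/3)·(-7) + (1/3)·6 + (1/3)·(-8) = -3.
y-coordinate: (1/3)·(-4) + (1/3)·(-7) + (1/3)·(-4) = -5.

(-3, -5)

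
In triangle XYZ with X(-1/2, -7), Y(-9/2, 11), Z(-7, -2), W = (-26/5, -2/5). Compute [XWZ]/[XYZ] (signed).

1/5

[XYZ] = ½·((-1/2)·(11−(-2)) + (-9/2)·(-2−(-7)) + (-7)·(-7−11)) = ½·(-13/2 − 45/2 + 126) = 97/2.
[XWZ] = ½·((-1/2)·(-2/5−(-2)) + (-26/5)·(-2−(-7)) + (-7)·(-7−(-2/5))) = ½·(-4/5 − 26 + 231/5) = 97/10, so the ratio is (97/10)/(97/2) = 1/5.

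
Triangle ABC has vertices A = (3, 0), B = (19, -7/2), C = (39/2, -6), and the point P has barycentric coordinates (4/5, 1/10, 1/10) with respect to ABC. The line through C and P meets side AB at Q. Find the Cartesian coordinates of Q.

(43/9, -7/18)

Line CP meets AB where the C-coordinate vanishes; zeroing P's C-weight and renormalizing leaves A, B-weights 4/5 : 1/10 → (8/9, 1/9).
So Q = (8/9)·A + (1/9)·B = (43/9, -7/18).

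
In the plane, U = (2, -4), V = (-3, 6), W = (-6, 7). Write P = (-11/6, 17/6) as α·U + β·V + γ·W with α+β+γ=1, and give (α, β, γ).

(1/3, 1/2, 1/6)

Signed area of the reference triangle: [UVW] = ½·(2·(6−7) + (-3)·(7−(-4)) + (-6)·(-4−6)) = ½·(-2 − 33 + 60) = 25/2.
[PVW] = ½·((-11/6)·(6−7) + (-3)·(7−(17/6)) + (-6)·(17/6−6)) = ½·(11/6 − 25/2 + 19) = 25/6, so the U-coordinate is (25/6)/(25/2) = 1/3.
[UPW] = ½·(2·(17/6−7) + (-11/6)·(7−(-4)) + (-6)·(-4−(17/6))) = ½·(-25/3 − 121/6 + 41) = 25/4, so the V-coordinate is 1/2.
[UVP] = ½·(2·(6−(17/6)) + (-3)·(17/6−(-4)) + (-11/6)·(-4−6)) = ½·(19/3 − 41/2 + 55/3) = 25/12, so the W-coordinate is 1/6.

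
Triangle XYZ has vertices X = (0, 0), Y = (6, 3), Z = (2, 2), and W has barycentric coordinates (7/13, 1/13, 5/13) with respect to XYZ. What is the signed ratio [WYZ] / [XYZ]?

7/13

The signed ratio [WYZ]/[XYZ] equals the barycentric coordinate of W at vertex X, which is 7/13.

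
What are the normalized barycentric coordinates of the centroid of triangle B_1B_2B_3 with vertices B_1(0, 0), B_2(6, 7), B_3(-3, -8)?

(1/3, 1/3, 1/3)

The centroid is the average of the vertices, so each weight is 1/3.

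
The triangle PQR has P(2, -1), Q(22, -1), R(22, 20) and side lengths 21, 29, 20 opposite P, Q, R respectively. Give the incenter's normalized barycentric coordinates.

The incenter has barycentric coordinates proportional to the opposite side lengths: (21 : 29 : 20).
Normalizing by 21+29+20 = 70 gives (3/10, 29/70, 2/7).

(3/10, 29/70, 2/7)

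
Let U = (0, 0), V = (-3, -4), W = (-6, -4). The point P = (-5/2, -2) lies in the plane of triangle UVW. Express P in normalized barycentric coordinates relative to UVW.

Signed area of the reference triangle: [UVW] = ½·(0·(-4−(-4)) + (-3)·(-4−0) + (-6)·(0−(-4))) = ½·(0 + 12 − 24) = -6.
[PVW] = ½·((-5/2)·(-4−(-4)) + (-3)·(-4−(-2)) + (-6)·(-2−(-4))) = ½·(0 + 6 − 12) = -3, so the U-coordinate is (-3)/(-6) = 1/2.
[UPW] = ½·(0·(-2−(-4)) + (-5/2)·(-4−0) + (-6)·(0−(-2))) = ½·(0 + 10 − 12) = -1, so the V-coordinate is 1/6.
[UVP] = ½·(0·(-4−(-2)) + (-3)·(-2−0) + (-5/2)·(0−(-4))) = ½·(0 + 6 − 10) = -2, so the W-coordinate is 1/3.
Check: 1/2 + 1/6 + 1/3 = 1.

(1/2, 1/6, 1/3)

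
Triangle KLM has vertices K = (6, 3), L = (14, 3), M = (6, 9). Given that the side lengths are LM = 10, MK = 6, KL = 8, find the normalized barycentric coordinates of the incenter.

The incenter has barycentric coordinates proportional to the opposite side lengths: (10 : 6 : 8).
Normalizing by 10+6+8 = 24 gives (5/12, 1/4, 1/3).

(5/12, 1/4, 1/3)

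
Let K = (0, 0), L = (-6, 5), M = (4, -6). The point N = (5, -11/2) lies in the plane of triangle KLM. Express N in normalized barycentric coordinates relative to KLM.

Signed area of the reference triangle: [KLM] = ½·(0·(5−(-6)) + (-6)·(-6−0) + 4·(0−5)) = ½·(0 + 36 − 20) = 8.
[NLM] = ½·(5·(5−(-6)) + (-6)·(-6−(-11/2)) + 4·(-11/2−5)) = ½·(55 + 3 − 42) = 8, so the K-coordinate is 8/8 = 1.
[KNM] = ½·(0·(-11/2−(-6)) + 5·(-6−0) + 4·(0−(-11/2))) = ½·(0 − 30 + 22) = -4, so the L-coordinate is -1/2.
[KLN] = ½·(0·(5−(-11/2)) + (-6)·(-11/2−0) + 5·(0−5)) = ½·(0 + 33 − 25) = 4, so the M-coordinate is 1/2.
Check: 1 − 1/2 + 1/2 = 1.

(1, -1/2, 1/2)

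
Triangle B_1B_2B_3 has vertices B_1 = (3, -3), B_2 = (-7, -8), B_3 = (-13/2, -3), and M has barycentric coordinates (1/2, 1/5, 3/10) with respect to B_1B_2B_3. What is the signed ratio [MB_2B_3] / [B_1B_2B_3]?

1/2

The signed ratio [MB_2B_3]/[B_1B_2B_3] equals the barycentric coordinate of M at vertex B_1, which is 1/2.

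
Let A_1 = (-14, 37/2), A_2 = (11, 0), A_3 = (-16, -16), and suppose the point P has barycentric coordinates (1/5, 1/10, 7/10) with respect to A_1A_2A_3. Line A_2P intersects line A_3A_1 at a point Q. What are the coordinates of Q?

Line A_2P meets A_3A_1 where the A_2-coordinate vanishes; zeroing P's A_2-weight and renormalizing leaves A_3, A_1-weights 7/10 : 1/5 → (7/9, 2/9).
So Q = (7/9)·A_3 + (2/9)·A_1 = (-140/9, -25/3).

(-140/9, -25/3)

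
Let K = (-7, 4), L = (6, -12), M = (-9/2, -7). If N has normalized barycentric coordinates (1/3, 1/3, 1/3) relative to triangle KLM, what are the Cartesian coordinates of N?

N = (1/3)·K + (1/3)·L + (1/3)·M.
x-coordinate: (1/3)·(-7) + (1/3)·6 + (1/3)·(-9/2) = -11/6.
y-coordinate: (1/3)·4 + (1/3)·(-12) + (1/3)·(-7) = -5.

(-11/6, -5)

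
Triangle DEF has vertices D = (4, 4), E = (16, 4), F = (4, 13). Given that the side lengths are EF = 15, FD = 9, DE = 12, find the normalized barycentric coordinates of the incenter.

The incenter has barycentric coordinates proportional to the opposite side lengths: (15 : 9 : 12).
Normalizing by 15+9+12 = 36 gives (5/12, 1/4, 1/3).

(5/12, 1/4, 1/3)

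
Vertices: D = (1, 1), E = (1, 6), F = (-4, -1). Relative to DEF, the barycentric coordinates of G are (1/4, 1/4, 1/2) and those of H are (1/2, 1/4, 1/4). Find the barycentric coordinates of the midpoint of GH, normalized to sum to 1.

Since both coordinate triples sum to 1, the midpoint's barycentrics are the componentwise average.
(1/4+1/2)/2 = 3/8; similarly 1/4 and 3/8.

(3/8, 1/4, 3/8)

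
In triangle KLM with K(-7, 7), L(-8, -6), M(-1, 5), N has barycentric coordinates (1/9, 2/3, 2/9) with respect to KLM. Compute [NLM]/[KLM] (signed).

The signed ratio [NLM]/[KLM] equals the barycentric coordinate of N at vertex K, which is 1/9.

1/9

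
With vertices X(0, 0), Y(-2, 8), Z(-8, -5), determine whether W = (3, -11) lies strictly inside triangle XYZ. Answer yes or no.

Barycentric coordinates of W: (179/74, -103/74, -1/37).
The three coordinates are positive, negative, negative; a point is interior exactly when all three are positive.

no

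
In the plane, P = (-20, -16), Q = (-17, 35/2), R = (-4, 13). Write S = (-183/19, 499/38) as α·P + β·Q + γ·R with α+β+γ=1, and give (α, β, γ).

(1/19, 7/19, 11/19)

Signed area of the reference triangle: [PQR] = ½·((-20)·(35/2−13) + (-17)·(13−(-16)) + (-4)·(-16−(35/2))) = ½·(-90 − 493 + 134) = -449/2.
[SQR] = ½·((-183/19)·(35/2−13) + (-17)·(13−(499/38)) + (-4)·(499/38−(35/2))) = ½·(-1647/38 + 85/38 + 332/19) = -449/38, so the P-coordinate is (-449/38)/(-449/2) = 1/19.
[PSR] = ½·((-20)·(499/38−13) + (-183/19)·(13−(-16)) + (-4)·(-16−(499/38))) = ½·(-50/19 − 5307/19 + 2214/19) = -3143/38, so the Q-coordinate is 7/19.
[PQS] = ½·((-20)·(35/2−(499/38)) + (-17)·(499/38−(-16)) + (-183/19)·(-16−(35/2))) = ½·(-1660/19 − 18819/38 + 12261/38) = -4939/38, so the R-coordinate is 11/19.
Check: 1/19 + 7/19 + 11/19 = 1.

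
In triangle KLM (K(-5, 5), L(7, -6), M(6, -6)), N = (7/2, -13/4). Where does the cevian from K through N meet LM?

(19/3, -6)

Barycentric coordinates of N with respect to KLM: (1/4, 1/4, 1/2).
On side LM the K-coordinate is zero; dropping N's K-weight 1/4 and renormalizing the remaining 1/4 : 1/2 gives weights 1/3, 2/3 on L, M.
J = (1/3)·(7, -6) + (2/3)·(6, -6) = (19/3, -6).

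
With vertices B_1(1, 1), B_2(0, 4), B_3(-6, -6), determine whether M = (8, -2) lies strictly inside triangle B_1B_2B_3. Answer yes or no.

no

Barycentric coordinates of M: (29/7, -5/2, -9/14).
The three coordinates are positive, negative, negative; a point is interior exactly when all three are positive.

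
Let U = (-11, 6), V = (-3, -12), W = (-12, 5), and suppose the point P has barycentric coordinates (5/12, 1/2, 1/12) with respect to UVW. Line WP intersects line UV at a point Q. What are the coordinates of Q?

Line WP meets UV where the W-coordinate vanishes; zeroing P's W-weight and renormalizing leaves U, V-weights 5/12 : 1/2 → (5/11, 6/11).
So Q = (5/11)·U + (6/11)·V = (-73/11, -42/11).

(-73/11, -42/11)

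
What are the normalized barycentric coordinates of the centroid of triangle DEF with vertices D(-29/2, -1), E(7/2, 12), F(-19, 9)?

The centroid is the average of the vertices, so each weight is 1/3.

(1/3, 1/3, 1/3)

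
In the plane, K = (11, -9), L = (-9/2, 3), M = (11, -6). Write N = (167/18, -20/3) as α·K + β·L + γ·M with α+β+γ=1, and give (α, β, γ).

(5/9, 1/9, 1/3)

Signed area of the reference triangle: [KLM] = ½·(11·(3−(-6)) + (-9/2)·(-6−(-9)) + 11·(-9−3)) = ½·(99 − 27/2 − 132) = -93/4.
[NLM] = ½·((167/18)·(3−(-6)) + (-9/2)·(-6−(-20/3)) + 11·(-20/3−3)) = ½·(167/2 − 3 − 319/3) = -155/12, so the K-coordinate is (-155/12)/(-93/4) = 5/9.
[KNM] = ½·(11·(-20/3−(-6)) + (167/18)·(-6−(-9)) + 11·(-9−(-20/3))) = ½·(-22/3 + 167/6 − 77/3) = -31/12, so the L-coordinate is 1/9.
[KLN] = ½·(11·(3−(-20/3)) + (-9/2)·(-20/3−(-9)) + (167/18)·(-9−3)) = ½·(319/3 − 21/2 − 334/3) = -31/4, so the M-coordinate is 1/3.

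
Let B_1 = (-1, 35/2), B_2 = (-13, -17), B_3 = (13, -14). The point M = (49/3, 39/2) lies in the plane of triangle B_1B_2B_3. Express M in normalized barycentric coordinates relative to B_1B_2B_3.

Signed area of the reference triangle: [B_1B_2B_3] = ½·((-1)·(-17−(-14)) + (-13)·(-14−(35/2)) + 13·(35/2−(-17))) = ½·(3 + 819/2 + 897/2) = 861/2.
[MB_2B_3] = ½·((49/3)·(-17−(-14)) + (-13)·(-14−(39/2)) + 13·(39/2−(-17))) = ½·(-49 + 871/2 + 949/2) = 861/2, so the B_1-coordinate is (861/2)/(861/2) = 1.
[B_1MB_3] = ½·((-1)·(39/2−(-14)) + (49/3)·(-14−(35/2)) + 13·(35/2−(39/2))) = ½·(-67/2 − 1029/2 − 26) = -287, so the B_2-coordinate is -2/3.
[B_1B_2M] = ½·((-1)·(-17−(39/2)) + (-13)·(39/2−(35/2)) + (49/3)·(35/2−(-17))) = ½·(73/2 − 26 + 1127/2) = 287, so the B_3-coordinate is 2/3.

(1, -2/3, 2/3)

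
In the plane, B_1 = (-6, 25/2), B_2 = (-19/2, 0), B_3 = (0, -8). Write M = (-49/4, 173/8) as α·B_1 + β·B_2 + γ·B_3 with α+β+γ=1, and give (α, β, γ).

Signed area of the reference triangle: [B_1B_2B_3] = ½·((-6)·(0−(-8)) + (-19/2)·(-8−(25/2)) + 0·(25/2−0)) = ½·(-48 + 779/4 + 0) = 587/8.
[MB_2B_3] = ½·((-49/4)·(0−(-8)) + (-19/2)·(-8−(173/8)) + 0·(173/8−0)) = ½·(-98 + 4503/16 + 0) = 2935/32, so the B_1-coordinate is (2935/32)/(587/8) = 5/4.
[B_1MB_3] = ½·((-6)·(173/8−(-8)) + (-49/4)·(-8−(25/2)) + 0·(25/2−(173/8))) = ½·(-711/4 + 2009/8 + 0) = 587/16, so the B_2-coordinate is 1/2.
[B_1B_2M] = ½·((-6)·(0−(173/8)) + (-19/2)·(173/8−(25/2)) + (-49/4)·(25/2−0)) = ½·(519/4 − 1387/16 − 1225/8) = -1761/32, so the B_3-coordinate is -3/4.
Check: 5/4 + 1/2 − 3/4 = 1.

(5/4, 1/2, -3/4)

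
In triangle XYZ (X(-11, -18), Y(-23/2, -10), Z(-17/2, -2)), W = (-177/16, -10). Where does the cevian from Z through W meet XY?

Barycentric coordinates of W with respect to XYZ: (1/8, 3/4, 1/8).
On side XY the Z-coordinate is zero; dropping W's Z-weight 1/8 and renormalizing the remaining 1/8 : 3/4 gives weights 1/7, 6/7 on X, Y.
V = (1/7)·(-11, -18) + (6/7)·(-23/2, -10) = (-80/7, -78/7).

(-80/7, -78/7)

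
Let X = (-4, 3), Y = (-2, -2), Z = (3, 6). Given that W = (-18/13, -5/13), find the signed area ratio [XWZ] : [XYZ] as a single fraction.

10/13

[XYZ] = ½·((-4)·(-2−6) + (-2)·(6−3) + 3·(3−(-2))) = ½·(32 − 6 + 15) = 41/2.
[XWZ] = ½·((-4)·(-5/13−6) + (-18/13)·(6−3) + 3·(3−(-5/13))) = ½·(332/13 − 54/13 + 132/13) = 205/13, so the ratio is (205/13)/(41/2) = 10/13.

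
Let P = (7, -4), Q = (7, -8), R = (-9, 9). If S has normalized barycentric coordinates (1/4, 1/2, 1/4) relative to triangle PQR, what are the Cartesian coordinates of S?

(3, -11/4)

S = (1/4)·P + (1/2)·Q + (1/4)·R.
x-coordinate: (1/4)·7 + (1/2)·7 + (1/4)·(-9) = 3.
y-coordinate: (1/4)·(-4) + (1/2)·(-8) + (1/4)·9 = -11/4.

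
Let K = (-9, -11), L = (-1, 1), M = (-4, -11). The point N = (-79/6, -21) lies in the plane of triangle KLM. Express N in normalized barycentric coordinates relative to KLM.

(4/3, -5/6, 1/2)

Signed area of the reference triangle: [KLM] = ½·((-9)·(1−(-11)) + (-1)·(-11−(-11)) + (-4)·(-11−1)) = ½·(-108 + 0 + 48) = -30.
[NLM] = ½·((-79/6)·(1−(-11)) + (-1)·(-11−(-21)) + (-4)·(-21−1)) = ½·(-158 − 10 + 88) = -40, so the K-coordinate is (-40)/(-30) = 4/3.
[KNM] = ½·((-9)·(-21−(-11)) + (-79/6)·(-11−(-11)) + (-4)·(-11−(-21))) = ½·(90 + 0 − 40) = 25, so the L-coordinate is -5/6.
[KLN] = ½·((-9)·(1−(-21)) + (-1)·(-21−(-11)) + (-79/6)·(-11−1)) = ½·(-198 + 10 + 158) = -15, so the M-coordinate is 1/2.
Check: 4/3 − 5/6 + 1/2 = 1.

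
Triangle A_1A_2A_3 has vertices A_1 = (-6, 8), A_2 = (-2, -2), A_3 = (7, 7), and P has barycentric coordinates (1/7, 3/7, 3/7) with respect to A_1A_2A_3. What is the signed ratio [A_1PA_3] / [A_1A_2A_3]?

3/7

The signed ratio [A_1PA_3]/[A_1A_2A_3] equals the barycentric coordinate of P at vertex A_2, which is 3/7.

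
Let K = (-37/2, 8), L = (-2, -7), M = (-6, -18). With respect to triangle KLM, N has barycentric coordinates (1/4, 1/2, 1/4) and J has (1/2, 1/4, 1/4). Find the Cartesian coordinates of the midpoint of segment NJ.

Barycentric coordinates of the midpoint are the average: (3/8, 3/8, 1/4).
Converting: (3/8)·K + (3/8)·L + (1/4)·M = (-147/16, -33/8).

(-147/16, -33/8)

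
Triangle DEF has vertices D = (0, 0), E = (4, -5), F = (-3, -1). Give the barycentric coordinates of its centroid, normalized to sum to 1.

(1/3, 1/3, 1/3)

The centroid is the average of the vertices, so each weight is 1/3.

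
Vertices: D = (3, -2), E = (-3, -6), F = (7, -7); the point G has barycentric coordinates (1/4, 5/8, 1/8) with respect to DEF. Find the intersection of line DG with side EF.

Line DG meets EF where the D-coordinate vanishes; zeroing G's D-weight and renormalizing leaves E, F-weights 5/8 : 1/8 → (5/6, 1/6).
So H = (5/6)·E + (1/6)·F = (-4/3, -37/6).

(-4/3, -37/6)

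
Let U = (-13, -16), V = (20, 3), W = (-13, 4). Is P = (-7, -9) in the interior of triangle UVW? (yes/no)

yes

Barycentric coordinates of P: (141/220, 2/11, 39/220).
The three coordinates are positive, positive, positive; a point is interior exactly when all three are positive.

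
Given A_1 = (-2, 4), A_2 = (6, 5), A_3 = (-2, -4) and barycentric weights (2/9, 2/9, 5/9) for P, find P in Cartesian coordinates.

(-2/9, -2/9)

P = (2/9)·A_1 + (2/9)·A_2 + (5/9)·A_3.
x-coordinate: (2/9)·(-2) + (2/9)·6 + (5/9)·(-2) = -2/9.
y-coordinate: (2/9)·4 + (2/9)·5 + (5/9)·(-4) = -2/9.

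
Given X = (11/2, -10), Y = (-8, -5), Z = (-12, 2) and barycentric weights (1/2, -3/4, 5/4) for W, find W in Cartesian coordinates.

W = (1/2)·X + (-3/4)·Y + (5/4)·Z.
x-coordinate: (1/2)·(11/2) + (-3/4)·(-8) + (5/4)·(-12) = -25/4.
y-coordinate: (1/2)·(-10) + (-3/4)·(-5) + (5/4)·2 = 5/4.

(-25/4, 5/4)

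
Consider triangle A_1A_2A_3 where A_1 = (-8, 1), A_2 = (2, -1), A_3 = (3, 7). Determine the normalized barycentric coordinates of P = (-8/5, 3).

Signed area of the reference triangle: [A_1A_2A_3] = ½·((-8)·(-1−7) + 2·(7−1) + 3·(1−(-1))) = ½·(64 + 12 + 6) = 41.
[PA_2A_3] = ½·((-8/5)·(-1−7) + 2·(7−3) + 3·(3−(-1))) = ½·(64/5 + 8 + 12) = 82/5, so the A_1-coordinate is (82/5)/41 = 2/5.
[A_1PA_3] = ½·((-8)·(3−7) + (-8/5)·(7−1) + 3·(1−3)) = ½·(32 − 48/5 − 6) = 41/5, so the A_2-coordinate is 1/5.
[A_1A_2P] = ½·((-8)·(-1−3) + 2·(3−1) + (-8/5)·(1−(-1))) = ½·(32 + 4 − 16/5) = 82/5, so the A_3-coordinate is 2/5.
Check: 2/5 + 1/5 + 2/5 = 1.

(2/5, 1/5, 2/5)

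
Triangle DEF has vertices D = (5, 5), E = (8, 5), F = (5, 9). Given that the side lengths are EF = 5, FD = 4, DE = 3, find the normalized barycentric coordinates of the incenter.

(5/12, 1/3, 1/4)

The incenter has barycentric coordinates proportional to the opposite side lengths: (5 : 4 : 3).
Normalizing by 5+4+3 = 12 gives (5/12, 1/3, 1/4).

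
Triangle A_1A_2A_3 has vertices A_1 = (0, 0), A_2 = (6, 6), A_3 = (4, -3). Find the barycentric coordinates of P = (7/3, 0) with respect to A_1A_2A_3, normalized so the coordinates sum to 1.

Signed area of the reference triangle: [A_1A_2A_3] = ½·(0·(6−(-3)) + 6·(-3−0) + 4·(0−6)) = ½·(0 − 18 − 24) = -21.
[PA_2A_3] = ½·((7/3)·(6−(-3)) + 6·(-3−0) + 4·(0−6)) = ½·(21 − 18 − 24) = -21/2, so the A_1-coordinate is (-21/2)/(-21) = 1/2.
[A_1PA_3] = ½·(0·(0−(-3)) + (7/3)·(-3−0) + 4·(0−0)) = ½·(0 − 7 + 0) = -7/2, so the A_2-coordinate is 1/6.
[A_1A_2P] = ½·(0·(6−0) + 6·(0−0) + (7/3)·(0−6)) = ½·(0 + 0 − 14) = -7, so the A_3-coordinate is 1/3.
Check: 1/2 + 1/6 + 1/3 = 1.

(1/2, 1/6, 1/3)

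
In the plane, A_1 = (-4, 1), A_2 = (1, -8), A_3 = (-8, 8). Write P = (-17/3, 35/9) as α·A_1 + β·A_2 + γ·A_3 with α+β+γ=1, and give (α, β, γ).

Signed area of the reference triangle: [A_1A_2A_3] = ½·((-4)·(-8−8) + 1·(8−1) + (-8)·(1−(-8))) = ½·(64 + 7 − 72) = -1/2.
[PA_2A_3] = ½·((-17/3)·(-8−8) + 1·(8−(35/9)) + (-8)·(35/9−(-8))) = ½·(272/3 + 37/9 − 856/9) = -1/6, so the A_1-coordinate is (-1/6)/(-1/2) = 1/3.
[A_1PA_3] = ½·((-4)·(35/9−8) + (-17/3)·(8−1) + (-8)·(1−(35/9))) = ½·(148/9 − 119/3 + 208/9) = -1/18, so the A_2-coordinate is 1/9.
[A_1A_2P] = ½·((-4)·(-8−(35/9)) + 1·(35/9−1) + (-17/3)·(1−(-8))) = ½·(428/9 + 26/9 − 51) = -5/18, so the A_3-coordinate is 5/9.
Check: 1/3 + 1/9 + 5/9 = 1.

(1/3, 1/9, 5/9)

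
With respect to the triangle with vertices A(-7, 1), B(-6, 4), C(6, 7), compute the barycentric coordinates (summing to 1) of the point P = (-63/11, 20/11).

(9/11, 1/11, 1/11)

Signed area of the reference triangle: [ABC] = ½·((-7)·(4−7) + (-6)·(7−1) + 6·(1−4)) = ½·(21 − 36 − 18) = -33/2.
[PBC] = ½·((-63/11)·(4−7) + (-6)·(7−(20/11)) + 6·(20/11−4)) = ½·(189/11 − 342/11 − 144/11) = -27/2, so the A-coordinate is (-27/2)/(-33/2) = 9/11.
[APC] = ½·((-7)·(20/11−7) + (-63/11)·(7−1) + 6·(1−(20/11))) = ½·(399/11 − 378/11 − 54/11) = -3/2, so the B-coordinate is 1/11.
[ABP] = ½·((-7)·(4−(20/11)) + (-6)·(20/11−1) + (-63/11)·(1−4)) = ½·(-168/11 − 54/11 + 189/11) = -3/2, so the C-coordinate is 1/11.
Check: 9/11 + 1/11 + 1/11 = 1.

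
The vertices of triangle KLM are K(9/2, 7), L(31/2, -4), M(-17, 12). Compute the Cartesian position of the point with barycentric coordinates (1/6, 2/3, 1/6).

(33/4, 1/2)

N = (1/6)·K + (2/3)·L + (1/6)·M.
x-coordinate: (1/6)·(9/2) + (2/3)·(31/2) + (1/6)·(-17) = 33/4.
y-coordinate: (1/6)·7 + (2/3)·(-4) + (1/6)·12 = 1/2.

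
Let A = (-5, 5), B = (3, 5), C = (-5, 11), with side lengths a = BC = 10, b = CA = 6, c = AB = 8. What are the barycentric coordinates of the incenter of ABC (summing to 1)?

(5/12, 1/4, 1/3)

The incenter has barycentric coordinates proportional to the opposite side lengths: (10 : 6 : 8).
Normalizing by 10+6+8 = 24 gives (5/12, 1/4, 1/3).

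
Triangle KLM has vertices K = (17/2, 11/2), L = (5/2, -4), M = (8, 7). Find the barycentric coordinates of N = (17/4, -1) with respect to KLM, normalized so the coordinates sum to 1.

Signed area of the reference triangle: [KLM] = ½·((17/2)·(-4−7) + (5/2)·(7−(11/2)) + 8·(11/2−(-4))) = ½·(-187/2 + 15/4 + 76) = -55/8.
[NLM] = ½·((17/4)·(-4−7) + (5/2)·(7−(-1)) + 8·(-1−(-4))) = ½·(-187/4 + 20 + 24) = -11/8, so the K-coordinate is (-11/8)/(-55/8) = 1/5.
[KNM] = ½·((17/2)·(-1−7) + (17/4)·(7−(11/2)) + 8·(11/2−(-1))) = ½·(-68 + 51/8 + 52) = -77/16, so the L-coordinate is 7/10.
[KLN] = ½·((17/2)·(-4−(-1)) + (5/2)·(-1−(11/2)) + (17/4)·(11/2−(-4))) = ½·(-51/2 − 65/4 + 323/8) = -11/16, so the M-coordinate is 1/10.

(1/5, 7/10, 1/10)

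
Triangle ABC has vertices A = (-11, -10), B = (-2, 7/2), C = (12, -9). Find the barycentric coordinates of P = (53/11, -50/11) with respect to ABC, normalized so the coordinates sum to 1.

Signed area of the reference triangle: [ABC] = ½·((-11)·(7/2−(-9)) + (-2)·(-9−(-10)) + 12·(-10−(7/2))) = ½·(-275/2 − 2 − 162) = -603/4.
[PBC] = ½·((53/11)·(7/2−(-9)) + (-2)·(-9−(-50/11)) + 12·(-50/11−(7/2))) = ½·(1325/22 + 98/11 − 1062/11) = -603/44, so the A-coordinate is (-603/44)/(-603/4) = 1/11.
[APC] = ½·((-11)·(-50/11−(-9)) + (53/11)·(-9−(-10)) + 12·(-10−(-50/11))) = ½·(-49 + 53/11 − 720/11) = -603/11, so the B-coordinate is 4/11.
[ABP] = ½·((-11)·(7/2−(-50/11)) + (-2)·(-50/11−(-10)) + (53/11)·(-10−(7/2))) = ½·(-177/2 − 120/11 − 1431/22) = -1809/22, so the C-coordinate is 6/11.

(1/11, 4/11, 6/11)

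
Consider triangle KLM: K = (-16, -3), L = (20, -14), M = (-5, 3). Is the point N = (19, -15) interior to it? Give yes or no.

Barycentric coordinates of N: (42/337, 342/337, -47/337).
The three coordinates are positive, positive, negative; a point is interior exactly when all three are positive.

no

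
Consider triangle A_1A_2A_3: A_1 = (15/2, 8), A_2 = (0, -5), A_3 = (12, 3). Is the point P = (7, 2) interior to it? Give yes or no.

Barycentric coordinates of P: (7/24, 59/192, 77/192).
The three coordinates are positive, positive, positive; a point is interior exactly when all three are positive.

yes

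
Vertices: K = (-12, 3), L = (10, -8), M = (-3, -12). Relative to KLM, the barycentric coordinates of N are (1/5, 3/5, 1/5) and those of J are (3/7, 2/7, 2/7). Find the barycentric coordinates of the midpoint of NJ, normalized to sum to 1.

(11/35, 31/70, 17/70)

Since both coordinate triples sum to 1, the midpoint's barycentrics are the componentwise average.
(1/5+3/7)/2 = 11/35; similarly 31/70 and 17/70.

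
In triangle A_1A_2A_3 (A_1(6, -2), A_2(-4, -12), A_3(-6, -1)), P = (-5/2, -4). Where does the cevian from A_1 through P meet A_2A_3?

Barycentric coordinates of P with respect to A_1A_2A_3: (1/4, 1/4, 1/2).
On side A_2A_3 the A_1-coordinate is zero; dropping P's A_1-weight 1/4 and renormalizing the remaining 1/4 : 1/2 gives weights 1/3, 2/3 on A_2, A_3.
Q = (1/3)·(-4, -12) + (2/3)·(-6, -1) = (-16/3, -14/3).

(-16/3, -14/3)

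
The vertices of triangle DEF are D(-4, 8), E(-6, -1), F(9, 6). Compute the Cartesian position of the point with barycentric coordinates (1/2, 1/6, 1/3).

G = (1/2)·D + (1/6)·E + (1/3)·F.
x-coordinate: (1/2)·(-4) + (1/6)·(-6) + (1/3)·9 = 0.
y-coordinate: (1/2)·8 + (1/6)·(-1) + (1/3)·6 = 35/6.

(0, 35/6)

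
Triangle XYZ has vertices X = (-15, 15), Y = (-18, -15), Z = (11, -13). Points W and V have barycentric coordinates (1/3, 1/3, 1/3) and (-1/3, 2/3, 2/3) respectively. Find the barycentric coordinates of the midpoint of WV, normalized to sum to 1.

Since both coordinate triples sum to 1, the midpoint's barycentrics are the componentwise average.
(1/3+-1/3)/2 = 0; similarly 1/2 and 1/2.

(0, 1/2, 1/2)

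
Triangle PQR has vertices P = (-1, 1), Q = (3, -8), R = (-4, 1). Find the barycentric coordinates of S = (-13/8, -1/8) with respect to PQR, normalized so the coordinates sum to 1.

(1/2, 1/8, 3/8)

Signed area of the reference triangle: [PQR] = ½·((-1)·(-8−1) + 3·(1−1) + (-4)·(1−(-8))) = ½·(9 + 0 − 36) = -27/2.
[SQR] = ½·((-13/8)·(-8−1) + 3·(1−(-1/8)) + (-4)·(-1/8−(-8))) = ½·(117/8 + 27/8 − 63/2) = -27/4, so the P-coordinate is (-27/4)/(-27/2) = 1/2.
[PSR] = ½·((-1)·(-1/8−1) + (-13/8)·(1−1) + (-4)·(1−(-1/8))) = ½·(9/8 + 0 − 9/2) = -27/16, so the Q-coordinate is 1/8.
[PQS] = ½·((-1)·(-8−(-1/8)) + 3·(-1/8−1) + (-13/8)·(1−(-8))) = ½·(63/8 − 27/8 − 117/8) = -81/16, so the R-coordinate is 3/8.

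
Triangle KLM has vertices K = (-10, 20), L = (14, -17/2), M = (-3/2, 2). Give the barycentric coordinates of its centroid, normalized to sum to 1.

(1/3, 1/3, 1/3)

The centroid is the average of the vertices, so each weight is 1/3.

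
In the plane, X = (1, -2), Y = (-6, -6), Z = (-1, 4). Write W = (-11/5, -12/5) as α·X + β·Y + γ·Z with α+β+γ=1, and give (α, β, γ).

(2/5, 2/5, 1/5)

Signed area of the reference triangle: [XYZ] = ½·(1·(-6−4) + (-6)·(4−(-2)) + (-1)·(-2−(-6))) = ½·(-10 − 36 − 4) = -25.
[WYZ] = ½·((-11/5)·(-6−4) + (-6)·(4−(-12/5)) + (-1)·(-12/5−(-6))) = ½·(22 − 192/5 − 18/5) = -10, so the X-coordinate is (-10)/(-25) = 2/5.
[XWZ] = ½·(1·(-12/5−4) + (-11/5)·(4−(-2)) + (-1)·(-2−(-12/5))) = ½·(-32/5 − 66/5 − 2/5) = -10, so the Y-coordinate is 2/5.
[XYW] = ½·(1·(-6−(-12/5)) + (-6)·(-12/5−(-2)) + (-11/5)·(-2−(-6))) = ½·(-18/5 + 12/5 − 44/5) = -5, so the Z-coordinate is 1/5.
Check: 2/5 + 2/5 + 1/5 = 1.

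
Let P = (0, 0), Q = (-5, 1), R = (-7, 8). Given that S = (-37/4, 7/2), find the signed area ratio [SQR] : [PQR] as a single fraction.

-3/4

[PQR] = ½·(0·(1−8) + (-5)·(8−0) + (-7)·(0−1)) = ½·(0 − 40 + 7) = -33/2.
[SQR] = ½·((-37/4)·(1−8) + (-5)·(8−(7/2)) + (-7)·(7/2−1)) = ½·(259/4 − 45/2 − 35/2) = 99/8, so the ratio is (99/8)/(-33/2) = -3/4.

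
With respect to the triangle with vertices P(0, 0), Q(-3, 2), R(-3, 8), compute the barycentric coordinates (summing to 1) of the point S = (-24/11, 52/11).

(3/11, 2/11, 6/11)

Signed area of the reference triangle: [PQR] = ½·(0·(2−8) + (-3)·(8−0) + (-3)·(0−2)) = ½·(0 − 24 + 6) = -9.
[SQR] = ½·((-24/11)·(2−8) + (-3)·(8−(52/11)) + (-3)·(52/11−2)) = ½·(144/11 − 108/11 − 90/11) = -27/11, so the P-coordinate is (-27/11)/(-9) = 3/11.
[PSR] = ½·(0·(52/11−8) + (-24/11)·(8−0) + (-3)·(0−(52/11))) = ½·(0 − 192/11 + 156/11) = -18/11, so the Q-coordinate is 2/11.
[PQS] = ½·(0·(2−(52/11)) + (-3)·(52/11−0) + (-24/11)·(0−2)) = ½·(0 − 156/11 + 48/11) = -54/11, so the R-coordinate is 6/11.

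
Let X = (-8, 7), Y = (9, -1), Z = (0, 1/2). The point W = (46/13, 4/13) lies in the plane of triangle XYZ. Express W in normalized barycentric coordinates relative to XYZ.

(1/13, 6/13, 6/13)

Signed area of the reference triangle: [XYZ] = ½·((-8)·(-1−(1/2)) + 9·(1/2−7) + 0·(7−(-1))) = ½·(12 − 117/2 + 0) = -93/4.
[WYZ] = ½·((46/13)·(-1−(1/2)) + 9·(1/2−(4/13)) + 0·(4/13−(-1))) = ½·(-69/13 + 45/26 + 0) = -93/52, so the X-coordinate is (-93/52)/(-93/4) = 1/13.
[XWZ] = ½·((-8)·(4/13−(1/2)) + (46/13)·(1/2−7) + 0·(7−(4/13))) = ½·(20/13 − 23 + 0) = -279/26, so the Y-coordinate is 6/13.
[XYW] = ½·((-8)·(-1−(4/13)) + 9·(4/13−7) + (46/13)·(7−(-1))) = ½·(136/13 − 783/13 + 368/13) = -279/26, so the Z-coordinate is 6/13.
Check: 1/13 + 6/13 + 6/13 = 1.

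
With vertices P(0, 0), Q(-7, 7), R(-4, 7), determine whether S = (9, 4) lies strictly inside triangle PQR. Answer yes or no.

Barycentric coordinates of S: (3/7, -79/21, 13/3).
The three coordinates are positive, negative, positive; a point is interior exactly when all three are positive.

no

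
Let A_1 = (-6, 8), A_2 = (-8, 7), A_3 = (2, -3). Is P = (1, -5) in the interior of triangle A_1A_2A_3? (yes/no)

Barycentric coordinates of P: (-1, 9/10, 11/10).
The three coordinates are negative, positive, positive; a point is interior exactly when all three are positive.

no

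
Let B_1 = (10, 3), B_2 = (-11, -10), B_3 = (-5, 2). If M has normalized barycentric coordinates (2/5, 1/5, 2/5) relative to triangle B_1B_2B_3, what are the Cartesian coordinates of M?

(-1/5, 0)

M = (2/5)·B_1 + (1/5)·B_2 + (2/5)·B_3.
x-coordinate: (2/5)·10 + (1/5)·(-11) + (2/5)·(-5) = -1/5.
y-coordinate: (2/5)·3 + (1/5)·(-10) + (2/5)·2 = 0.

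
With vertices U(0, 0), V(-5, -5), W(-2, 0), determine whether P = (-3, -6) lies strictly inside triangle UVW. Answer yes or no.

no

Barycentric coordinates of P: (13/10, 6/5, -3/2).
The three coordinates are positive, positive, negative; a point is interior exactly when all three are positive.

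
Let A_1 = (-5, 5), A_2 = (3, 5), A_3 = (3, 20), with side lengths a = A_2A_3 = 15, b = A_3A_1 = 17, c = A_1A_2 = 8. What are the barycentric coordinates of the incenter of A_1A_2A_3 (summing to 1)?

The incenter has barycentric coordinates proportional to the opposite side lengths: (15 : 17 : 8).
Normalizing by 15+17+8 = 40 gives (3/8, 17/40, 1/5).

(3/8, 17/40, 1/5)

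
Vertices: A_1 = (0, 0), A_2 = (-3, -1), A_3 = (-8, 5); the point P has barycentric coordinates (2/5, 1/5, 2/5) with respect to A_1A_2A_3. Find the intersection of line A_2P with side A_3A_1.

(-4, 5/2)

Line A_2P meets A_3A_1 where the A_2-coordinate vanishes; zeroing P's A_2-weight and renormalizing leaves A_3, A_1-weights 2/5 : 2/5 → (1/2, 1/2).
So Q = (1/2)·A_3 + (1/2)·A_1 = (-4, 5/2).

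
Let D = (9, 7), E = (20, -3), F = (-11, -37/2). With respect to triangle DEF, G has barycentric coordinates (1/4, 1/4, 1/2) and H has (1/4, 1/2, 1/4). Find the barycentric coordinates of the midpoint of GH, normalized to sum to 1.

(1/4, 3/8, 3/8)

Since both coordinate triples sum to 1, the midpoint's barycentrics are the componentwise average.
(1/4+1/4)/2 = 1/4; similarly 3/8 and 3/8.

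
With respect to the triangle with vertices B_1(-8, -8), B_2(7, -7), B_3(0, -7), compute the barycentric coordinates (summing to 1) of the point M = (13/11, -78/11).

Signed area of the reference triangle: [B_1B_2B_3] = ½·((-8)·(-7−(-7)) + 7·(-7−(-8)) + 0·(-8−(-7))) = ½·(0 + 7 + 0) = 7/2.
[MB_2B_3] = ½·((13/11)·(-7−(-7)) + 7·(-7−(-78/11)) + 0·(-78/11−(-7))) = ½·(0 + 7/11 + 0) = 7/22, so the B_1-coordinate is (7/22)/(7/2) = 1/11.
[B_1MB_3] = ½·((-8)·(-78/11−(-7)) + (13/11)·(-7−(-8)) + 0·(-8−(-78/11))) = ½·(8/11 + 13/11 + 0) = 21/22, so the B_2-coordinate is 3/11.
[B_1B_2M] = ½·((-8)·(-7−(-78/11)) + 7·(-78/11−(-8)) + (13/11)·(-8−(-7))) = ½·(-8/11 + 70/11 − 13/11) = 49/22, so the B_3-coordinate is 7/11.

(1/11, 3/11, 7/11)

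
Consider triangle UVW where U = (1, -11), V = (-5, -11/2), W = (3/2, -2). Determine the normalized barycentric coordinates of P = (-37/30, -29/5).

Signed area of the reference triangle: [UVW] = ½·(1·(-11/2−(-2)) + (-5)·(-2−(-11)) + (3/2)·(-11−(-11/2))) = ½·(-7/2 − 45 − 33/4) = -227/8.
[PVW] = ½·((-37/30)·(-11/2−(-2)) + (-5)·(-2−(-29/5)) + (3/2)·(-29/5−(-11/2))) = ½·(259/60 − 19 − 9/20) = -227/30, so the U-coordinate is (-227/30)/(-227/8) = 4/15.
[UPW] = ½·(1·(-29/5−(-2)) + (-37/30)·(-2−(-11)) + (3/2)·(-11−(-29/5))) = ½·(-19/5 − 111/10 − 39/5) = -227/20, so the V-coordinate is 2/5.
[UVP] = ½·(1·(-11/2−(-29/5)) + (-5)·(-29/5−(-11)) + (-37/30)·(-11−(-11/2))) = ½·(3/10 − 26 + 407/60) = -227/24, so the W-coordinate is 1/3.
Check: 4/15 + 2/5 + 1/3 = 1.

(4/15, 2/5, 1/3)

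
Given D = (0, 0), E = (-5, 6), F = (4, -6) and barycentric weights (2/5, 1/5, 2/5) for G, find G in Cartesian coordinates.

(3/5, -6/5)

G = (2/5)·D + (1/5)·E + (2/5)·F.
x-coordinate: (2/5)·0 + (1/5)·(-5) + (2/5)·4 = 3/5.
y-coordinate: (2/5)·0 + (1/5)·6 + (2/5)·(-6) = -6/5.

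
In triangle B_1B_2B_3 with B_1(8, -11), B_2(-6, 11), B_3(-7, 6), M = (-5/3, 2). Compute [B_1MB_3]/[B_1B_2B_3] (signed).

[B_1B_2B_3] = ½·(8·(11−6) + (-6)·(6−(-11)) + (-7)·(-11−11)) = ½·(40 − 102 + 154) = 46.
[B_1MB_3] = ½·(8·(2−6) + (-5/3)·(6−(-11)) + (-7)·(-11−2)) = ½·(-32 − 85/3 + 91) = 46/3, so the ratio is (46/3)/46 = 1/3.

1/3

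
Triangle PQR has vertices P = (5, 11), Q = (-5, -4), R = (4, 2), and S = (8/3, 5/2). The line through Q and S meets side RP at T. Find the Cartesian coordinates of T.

Barycentric coordinates of S with respect to PQR: (1/6, 1/6, 2/3).
On side RP the Q-coordinate is zero; dropping S's Q-weight 1/6 and renormalizing the remaining 2/3 : 1/6 gives weights 4/5, 1/5 on R, P.
T = (4/5)·(4, 2) + (1/5)·(5, 11) = (21/5, 19/5).

(21/5, 19/5)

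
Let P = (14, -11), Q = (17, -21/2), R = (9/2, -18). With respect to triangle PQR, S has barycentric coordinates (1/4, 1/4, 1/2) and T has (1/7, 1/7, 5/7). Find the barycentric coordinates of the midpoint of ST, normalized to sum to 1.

(11/56, 11/56, 17/28)

Since both coordinate triples sum to 1, the midpoint's barycentrics are the componentwise average.
(1/4+1/7)/2 = 11/56; similarly 11/56 and 17/28.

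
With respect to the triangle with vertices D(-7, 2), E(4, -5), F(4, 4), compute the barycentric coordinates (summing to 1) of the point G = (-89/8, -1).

Signed area of the reference triangle: [DEF] = ½·((-7)·(-5−4) + 4·(4−2) + 4·(2−(-5))) = ½·(63 + 8 + 28) = 99/2.
[GEF] = ½·((-89/8)·(-5−4) + 4·(4−(-1)) + 4·(-1−(-5))) = ½·(801/8 + 20 + 16) = 1089/16, so the D-coordinate is (1089/16)/(99/2) = 11/8.
[DGF] = ½·((-7)·(-1−4) + (-89/8)·(4−2) + 4·(2−(-1))) = ½·(35 − 89/4 + 12) = 99/8, so the E-coordinate is 1/4.
[DEG] = ½·((-7)·(-5−(-1)) + 4·(-1−2) + (-89/8)·(2−(-5))) = ½·(28 − 12 − 623/8) = -495/16, so the F-coordinate is -5/8.
Check: 11/8 + 1/4 − 5/8 = 1.

(11/8, 1/4, -5/8)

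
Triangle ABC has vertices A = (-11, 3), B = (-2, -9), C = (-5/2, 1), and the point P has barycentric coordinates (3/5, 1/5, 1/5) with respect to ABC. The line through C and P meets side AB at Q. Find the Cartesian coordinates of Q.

Line CP meets AB where the C-coordinate vanishes; zeroing P's C-weight and renormalizing leaves A, B-weights 3/5 : 1/5 → (3/4, 1/4).
So Q = (3/4)·A + (1/4)·B = (-35/4, 0).

(-35/4, 0)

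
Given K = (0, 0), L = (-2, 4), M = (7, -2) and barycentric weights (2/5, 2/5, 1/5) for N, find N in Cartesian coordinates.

N = (2/5)·K + (2/5)·L + (1/5)·M.
x-coordinate: (2/5)·0 + (2/5)·(-2) + (1/5)·7 = 3/5.
y-coordinate: (2/5)·0 + (2/5)·4 + (1/5)·(-2) = 6/5.

(3/5, 6/5)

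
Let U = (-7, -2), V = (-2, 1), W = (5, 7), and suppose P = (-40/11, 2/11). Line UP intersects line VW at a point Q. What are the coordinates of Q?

(-5/6, 2)

Barycentric coordinates of P with respect to UVW: (5/11, 5/11, 1/11).
On side VW the U-coordinate is zero; dropping P's U-weight 5/11 and renormalizing the remaining 5/11 : 1/11 gives weights 5/6, 1/6 on V, W.
Q = (5/6)·(-2, 1) + (1/6)·(5, 7) = (-5/6, 2).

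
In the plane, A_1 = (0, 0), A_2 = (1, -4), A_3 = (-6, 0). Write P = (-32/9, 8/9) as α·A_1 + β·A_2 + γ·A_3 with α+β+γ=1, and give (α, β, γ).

(2/3, -2/9, 5/9)

Signed area of the reference triangle: [A_1A_2A_3] = ½·(0·(-4−0) + 1·(0−0) + (-6)·(0−(-4))) = ½·(0 + 0 − 24) = -12.
[PA_2A_3] = ½·((-32/9)·(-4−0) + 1·(0−(8/9)) + (-6)·(8/9−(-4))) = ½·(128/9 − 8/9 − 88/3) = -8, so the A_1-coordinate is (-8)/(-12) = 2/3.
[A_1PA_3] = ½·(0·(8/9−0) + (-32/9)·(0−0) + (-6)·(0−(8/9))) = ½·(0 + 0 + 16/3) = 8/3, so the A_2-coordinate is -2/9.
[A_1A_2P] = ½·(0·(-4−(8/9)) + 1·(8/9−0) + (-32/9)·(0−(-4))) = ½·(0 + 8/9 − 128/9) = -20/3, so the A_3-coordinate is 5/9.
Check: 2/3 − 2/9 + 5/9 = 1.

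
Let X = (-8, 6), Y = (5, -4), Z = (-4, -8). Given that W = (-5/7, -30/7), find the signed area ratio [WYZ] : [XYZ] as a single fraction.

1/7

[XYZ] = ½·((-8)·(-4−(-8)) + 5·(-8−6) + (-4)·(6−(-4))) = ½·(-32 − 70 − 40) = -71.
[WYZ] = ½·((-5/7)·(-4−(-8)) + 5·(-8−(-30/7)) + (-4)·(-30/7−(-4))) = ½·(-20/7 − 130/7 + 8/7) = -71/7, so the ratio is (-71/7)/(-71) = 1/7.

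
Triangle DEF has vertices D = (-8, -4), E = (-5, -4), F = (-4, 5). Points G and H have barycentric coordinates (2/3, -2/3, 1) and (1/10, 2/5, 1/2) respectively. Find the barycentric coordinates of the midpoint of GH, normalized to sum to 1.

(23/60, -2/15, 3/4)

Since both coordinate triples sum to 1, the midpoint's barycentrics are the componentwise average.
(2/3+1/10)/2 = 23/60; similarly -2/15 and 3/4.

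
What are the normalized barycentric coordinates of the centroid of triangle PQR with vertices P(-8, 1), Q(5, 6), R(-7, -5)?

The centroid is the average of the vertices, so each weight is 1/3.

(1/3, 1/3, 1/3)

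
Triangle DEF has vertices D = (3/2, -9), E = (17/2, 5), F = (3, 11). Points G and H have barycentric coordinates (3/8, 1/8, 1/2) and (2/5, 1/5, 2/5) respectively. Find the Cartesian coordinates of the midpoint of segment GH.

Barycentric coordinates of the midpoint are the average: (31/80, 13/80, 9/20).
Converting: (31/80)·D + (13/80)·E + (9/20)·F = (53/16, 91/40).

(53/16, 91/40)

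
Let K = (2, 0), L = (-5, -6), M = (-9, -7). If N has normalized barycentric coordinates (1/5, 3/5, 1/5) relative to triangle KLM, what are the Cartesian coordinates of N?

(-22/5, -5)

N = (1/5)·K + (3/5)·L + (1/5)·M.
x-coordinate: (1/5)·2 + (3/5)·(-5) + (1/5)·(-9) = -22/5.
y-coordinate: (1/5)·0 + (3/5)·(-6) + (1/5)·(-7) = -5.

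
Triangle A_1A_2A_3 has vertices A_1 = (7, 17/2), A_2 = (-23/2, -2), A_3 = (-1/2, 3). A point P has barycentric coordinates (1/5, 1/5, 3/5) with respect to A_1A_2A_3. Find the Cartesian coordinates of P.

P = (1/5)·A_1 + (1/5)·A_2 + (3/5)·A_3.
x-coordinate: (1/5)·7 + (1/5)·(-23/2) + (3/5)·(-1/2) = -6/5.
y-coordinate: (1/5)·(17/2) + (1/5)·(-2) + (3/5)·3 = 31/10.

(-6/5, 31/10)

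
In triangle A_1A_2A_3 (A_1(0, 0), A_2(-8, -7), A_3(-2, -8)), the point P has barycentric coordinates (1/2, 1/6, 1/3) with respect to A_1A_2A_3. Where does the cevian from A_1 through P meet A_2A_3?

Line A_1P meets A_2A_3 where the A_1-coordinate vanishes; zeroing P's A_1-weight and renormalizing leaves A_2, A_3-weights 1/6 : 1/3 → (1/3, 2/3).
So Q = (1/3)·A_2 + (2/3)·A_3 = (-4, -23/3).

(-4, -23/3)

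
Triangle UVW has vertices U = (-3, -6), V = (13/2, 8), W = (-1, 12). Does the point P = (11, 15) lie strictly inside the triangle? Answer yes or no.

Barycentric coordinates of P: (-141/286, 210/143, 7/286).
The three coordinates are negative, positive, positive; a point is interior exactly when all three are positive.

no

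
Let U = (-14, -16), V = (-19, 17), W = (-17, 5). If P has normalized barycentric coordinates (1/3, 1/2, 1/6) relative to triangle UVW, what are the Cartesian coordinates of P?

(-17, 4)

P = (1/3)·U + (1/2)·V + (1/6)·W.
x-coordinate: (1/3)·(-14) + (1/2)·(-19) + (1/6)·(-17) = -17.
y-coordinate: (1/3)·(-16) + (1/2)·17 + (1/6)·5 = 4.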